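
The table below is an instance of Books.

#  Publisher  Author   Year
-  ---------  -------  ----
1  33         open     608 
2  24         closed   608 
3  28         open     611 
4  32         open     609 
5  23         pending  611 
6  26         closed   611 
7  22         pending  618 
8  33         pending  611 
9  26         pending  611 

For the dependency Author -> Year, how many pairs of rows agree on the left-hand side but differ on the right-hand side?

7

Author=open: violating pairs (1,3), (1,4), (3,4) — 3 pairs.
Author=closed: violating pairs (2,6) — 1 pair.
Author=pending: violating pairs (5,7), (7,8), (7,9) — 3 pairs.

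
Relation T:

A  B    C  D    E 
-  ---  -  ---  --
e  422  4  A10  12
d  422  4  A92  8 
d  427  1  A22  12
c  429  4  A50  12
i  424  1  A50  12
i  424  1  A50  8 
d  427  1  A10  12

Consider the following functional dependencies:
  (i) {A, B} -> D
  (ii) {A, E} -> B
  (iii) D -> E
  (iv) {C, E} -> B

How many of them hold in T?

1

(i) {A, B} -> D: (A=d, B=427): 2 rows → D takes values {A22, A10} — violation — fails.
(ii) {A, E} -> B: every LHS value maps to a single RHS value — holds.
(iii) D -> E: D=A50: 3 rows → E takes values {12, 8} — violation — fails.
(iv) {C, E} -> B: (C=4, E=12): 2 rows → B takes values {422, 429} — violation; (C=1, E=12): 3 rows → B takes values {427, 424} — violation — fails.
1 of the 4 dependencies holds.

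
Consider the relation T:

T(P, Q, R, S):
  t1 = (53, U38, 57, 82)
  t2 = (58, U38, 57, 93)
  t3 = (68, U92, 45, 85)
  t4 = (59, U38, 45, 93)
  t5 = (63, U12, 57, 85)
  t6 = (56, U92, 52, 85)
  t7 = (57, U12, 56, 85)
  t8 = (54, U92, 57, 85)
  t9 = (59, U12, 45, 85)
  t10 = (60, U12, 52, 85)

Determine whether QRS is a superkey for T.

All 10 rows have distinct QRS values, so QRS → (all attributes) holds and QRS is a superkey.

Yes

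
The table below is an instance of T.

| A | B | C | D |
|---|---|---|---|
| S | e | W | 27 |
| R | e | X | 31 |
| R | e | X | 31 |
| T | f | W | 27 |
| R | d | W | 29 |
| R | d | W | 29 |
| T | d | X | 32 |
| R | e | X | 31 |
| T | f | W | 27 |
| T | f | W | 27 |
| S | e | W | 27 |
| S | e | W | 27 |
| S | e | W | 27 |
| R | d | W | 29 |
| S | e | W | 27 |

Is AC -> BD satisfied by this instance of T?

(A=S, C=W): 5 rows → {B,D} = (e, 27), (e, 27), (e, 27), (e, 27), (e, 27) ✓
(A=R, C=X): 3 rows → {B,D} = (e, 31), (e, 31), (e, 31) ✓
(A=T, C=W): 3 rows → {B,D} = (f, 27), (f, 27), (f, 27) ✓
(A=R, C=W): 3 rows → {B,D} = (d, 29), (d, 29), (d, 29) ✓
(A=T, C=X): 1 row → {B,D} = (d, 32) ✓
Every AC value is associated with a single BD value, so AC -> BD holds.

Yes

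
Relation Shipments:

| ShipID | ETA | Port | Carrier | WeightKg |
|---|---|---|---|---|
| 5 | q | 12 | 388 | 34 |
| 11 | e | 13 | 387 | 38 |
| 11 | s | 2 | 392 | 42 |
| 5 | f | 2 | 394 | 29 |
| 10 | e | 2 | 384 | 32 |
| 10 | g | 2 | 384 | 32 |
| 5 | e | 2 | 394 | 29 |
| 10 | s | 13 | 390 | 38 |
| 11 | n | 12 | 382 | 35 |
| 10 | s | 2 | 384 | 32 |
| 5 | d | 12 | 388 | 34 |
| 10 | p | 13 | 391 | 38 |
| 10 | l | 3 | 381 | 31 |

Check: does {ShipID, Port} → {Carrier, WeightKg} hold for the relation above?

No

(ShipID=5, Port=12): 2 rows → {Carrier,WeightKg} = (388, 34), (388, 34) ✓
(ShipID=11, Port=13): 1 row → {Carrier,WeightKg} = (387, 38) ✓
(ShipID=11, Port=2): 1 row → {Carrier,WeightKg} = (392, 42) ✓
(ShipID=5, Port=2): 2 rows → {Carrier,WeightKg} = (394, 29), (394, 29) ✓
(ShipID=10, Port=2): 3 rows → {Carrier,WeightKg} = (384, 32), (384, 32), (384, 32) ✓
(ShipID=10, Port=13): 2 rows → {Carrier,WeightKg} takes values {(390, 38), (391, 38)} — violation
(ShipID=11, Port=12): 1 row → {Carrier,WeightKg} = (382, 35) ✓
(ShipID=10, Port=3): 1 row → {Carrier,WeightKg} = (381, 31) ✓
Two rows agree on {ShipID, Port} but differ on {Carrier, WeightKg}, so {ShipID, Port} → {Carrier, WeightKg} does not hold.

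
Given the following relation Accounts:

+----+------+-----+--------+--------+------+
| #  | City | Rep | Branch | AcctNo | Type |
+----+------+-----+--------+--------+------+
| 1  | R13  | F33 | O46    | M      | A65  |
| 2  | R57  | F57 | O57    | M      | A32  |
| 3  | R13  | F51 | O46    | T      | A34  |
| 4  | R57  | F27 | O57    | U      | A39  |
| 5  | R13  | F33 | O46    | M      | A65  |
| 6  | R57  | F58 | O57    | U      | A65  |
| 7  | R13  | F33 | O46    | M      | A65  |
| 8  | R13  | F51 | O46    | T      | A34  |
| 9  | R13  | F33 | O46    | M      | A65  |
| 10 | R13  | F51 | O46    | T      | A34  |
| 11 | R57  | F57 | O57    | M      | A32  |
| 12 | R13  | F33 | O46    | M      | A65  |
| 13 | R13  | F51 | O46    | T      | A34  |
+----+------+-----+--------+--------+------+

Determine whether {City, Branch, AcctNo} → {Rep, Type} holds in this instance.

No

(City=R13, Branch=O46, AcctNo=M): rows 1, 5, 7, 9, 12 → {Rep,Type} = (F33, A65), (F33, A65), (F33, A65), (F33, A65), (F33, A65) ✓
(City=R57, Branch=O57, AcctNo=M): rows 2, 11 → {Rep,Type} = (F57, A32), (F57, A32) ✓
(City=R13, Branch=O46, AcctNo=T): rows 3, 8, 10, 13 → {Rep,Type} = (F51, A34), (F51, A34), (F51, A34), (F51, A34) ✓
(City=R57, Branch=O57, AcctNo=U): rows 4, 6 → {Rep,Type} takes values {(F27, A39), (F58, A65)} — violation
Two rows agree on {City, Branch, AcctNo} but differ on {Rep, Type}, so {City, Branch, AcctNo} → {Rep, Type} does not hold.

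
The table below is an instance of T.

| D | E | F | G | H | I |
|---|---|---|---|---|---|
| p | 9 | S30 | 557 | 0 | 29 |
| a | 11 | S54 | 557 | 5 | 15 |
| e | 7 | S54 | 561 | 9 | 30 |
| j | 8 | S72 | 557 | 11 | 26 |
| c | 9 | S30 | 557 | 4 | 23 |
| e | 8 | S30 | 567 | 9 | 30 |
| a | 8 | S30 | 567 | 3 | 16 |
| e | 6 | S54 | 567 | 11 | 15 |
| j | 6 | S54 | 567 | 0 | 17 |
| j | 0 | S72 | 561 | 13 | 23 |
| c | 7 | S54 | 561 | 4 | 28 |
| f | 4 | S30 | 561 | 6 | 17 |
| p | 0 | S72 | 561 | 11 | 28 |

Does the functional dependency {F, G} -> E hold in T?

(F=S30, G=557): 2 rows → E = 9, 9 ✓
(F=S54, G=557): 1 row → E = 11 ✓
(F=S54, G=561): 2 rows → E = 7, 7 ✓
(F=S72, G=557): 1 row → E = 8 ✓
(F=S30, G=567): 2 rows → E = 8, 8 ✓
(F=S54, G=567): 2 rows → E = 6, 6 ✓
(F=S72, G=561): 2 rows → E = 0, 0 ✓
(F=S30, G=561): 1 row → E = 4 ✓
Every {F, G} value is associated with a single E value, so {F, G} -> E holds.

Yes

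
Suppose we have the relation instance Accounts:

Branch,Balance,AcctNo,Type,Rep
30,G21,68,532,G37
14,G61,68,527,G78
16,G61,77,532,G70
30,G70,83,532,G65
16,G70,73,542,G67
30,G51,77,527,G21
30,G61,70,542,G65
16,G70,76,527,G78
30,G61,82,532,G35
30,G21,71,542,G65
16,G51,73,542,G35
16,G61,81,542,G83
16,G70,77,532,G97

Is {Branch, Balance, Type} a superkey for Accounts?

Yes

All 13 rows have distinct {Branch, Balance, Type} values, so {Branch, Balance, Type} → (all attributes) holds and {Branch, Balance, Type} is a superkey.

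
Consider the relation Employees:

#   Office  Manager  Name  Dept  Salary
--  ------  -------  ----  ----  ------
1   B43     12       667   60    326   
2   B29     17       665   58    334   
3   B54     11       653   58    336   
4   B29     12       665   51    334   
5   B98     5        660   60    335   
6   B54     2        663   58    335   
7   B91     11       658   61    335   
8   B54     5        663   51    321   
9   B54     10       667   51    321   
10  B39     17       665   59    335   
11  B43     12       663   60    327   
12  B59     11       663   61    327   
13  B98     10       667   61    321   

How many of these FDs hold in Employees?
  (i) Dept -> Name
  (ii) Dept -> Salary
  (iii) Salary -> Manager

(i) Dept -> Name: Dept=60: rows 1, 5, 11 → Name takes values {667, 660, 663} — violation; Dept=58: rows 2, 3, 6 → Name takes values {665, 653, 663} — violation; Dept=51: rows 4, 8, 9 → Name takes values {665, 663, 667} — violation; Dept=61: rows 7, 12, 13 → Name takes values {658, 663, 667} — violation — fails.
(ii) Dept -> Salary: Dept=60: rows 1, 5, 11 → Salary takes values {326, 335, 327} — violation; Dept=58: rows 2, 3, 6 → Salary takes values {334, 336, 335} — violation; Dept=51: rows 4, 8, 9 → Salary takes values {334, 321} — violation; Dept=61: rows 7, 12, 13 → Salary takes values {335, 327, 321} — violation — fails.
(iii) Salary -> Manager: Salary=334: rows 2, 4 → Manager takes values {17, 12} — violation; Salary=335: rows 5, 6, 7, 10 → Manager takes values {5, 2, 11, 17} — violation; Salary=321: rows 8, 9, 13 → Manager takes values {5, 10} — violation; Salary=327: rows 11, 12 → Manager takes values {12, 11} — violation — fails.
None of the 3 dependencies hold.

0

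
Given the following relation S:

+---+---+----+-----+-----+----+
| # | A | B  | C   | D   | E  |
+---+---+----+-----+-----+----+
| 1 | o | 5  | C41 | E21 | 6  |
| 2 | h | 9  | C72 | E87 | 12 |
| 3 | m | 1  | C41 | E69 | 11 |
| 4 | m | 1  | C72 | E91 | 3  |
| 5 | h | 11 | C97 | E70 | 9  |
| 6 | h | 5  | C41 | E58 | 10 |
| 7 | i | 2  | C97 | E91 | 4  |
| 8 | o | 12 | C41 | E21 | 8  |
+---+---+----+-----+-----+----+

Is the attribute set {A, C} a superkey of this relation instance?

No

Rows 1 and 8 have the same {A, C} value (A=o, C=C41) but are distinct tuples, so {A, C} does not determine every attribute — not a superkey.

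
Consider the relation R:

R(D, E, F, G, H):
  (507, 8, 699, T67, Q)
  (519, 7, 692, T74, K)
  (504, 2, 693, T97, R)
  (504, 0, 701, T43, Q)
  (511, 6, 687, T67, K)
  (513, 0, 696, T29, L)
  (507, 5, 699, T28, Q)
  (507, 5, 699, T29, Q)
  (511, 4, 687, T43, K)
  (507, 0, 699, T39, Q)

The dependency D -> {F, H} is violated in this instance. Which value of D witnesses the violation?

504

D=507: 4 rows → {F,H} = (699, Q), (699, Q), (699, Q), (699, Q) ✓
D=519: 1 row → {F,H} = (692, K) ✓
D=504: 2 rows → {F,H} takes values {(693, R), (701, Q)} — violation
D=511: 2 rows → {F,H} = (687, K), (687, K) ✓
D=513: 1 row → {F,H} = (696, L) ✓
The only D value with inconsistent RHS is D=504.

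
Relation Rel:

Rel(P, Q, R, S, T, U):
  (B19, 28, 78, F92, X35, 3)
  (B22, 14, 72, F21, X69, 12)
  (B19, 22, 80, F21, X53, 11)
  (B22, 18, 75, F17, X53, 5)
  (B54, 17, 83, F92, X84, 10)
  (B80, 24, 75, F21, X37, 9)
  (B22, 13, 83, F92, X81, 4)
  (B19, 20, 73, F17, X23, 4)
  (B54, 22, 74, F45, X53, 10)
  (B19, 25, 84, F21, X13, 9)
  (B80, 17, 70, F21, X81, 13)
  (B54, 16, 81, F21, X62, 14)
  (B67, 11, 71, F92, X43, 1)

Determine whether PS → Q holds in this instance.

(P=B19, S=F92): 1 row → Q = 28 ✓
(P=B22, S=F21): 1 row → Q = 14 ✓
(P=B19, S=F21): 2 rows → Q takes values {22, 25} — violation
(P=B22, S=F17): 1 row → Q = 18 ✓
(P=B54, S=F92): 1 row → Q = 17 ✓
(P=B80, S=F21): 2 rows → Q takes values {24, 17} — violation
(P=B22, S=F92): 1 row → Q = 13 ✓
(P=B19, S=F17): 1 row → Q = 20 ✓
(P=B54, S=F45): 1 row → Q = 22 ✓
(P=B54, S=F21): 1 row → Q = 16 ✓
(P=B67, S=F92): 1 row → Q = 11 ✓
Two rows agree on PS but differ on Q, so PS → Q does not hold.

No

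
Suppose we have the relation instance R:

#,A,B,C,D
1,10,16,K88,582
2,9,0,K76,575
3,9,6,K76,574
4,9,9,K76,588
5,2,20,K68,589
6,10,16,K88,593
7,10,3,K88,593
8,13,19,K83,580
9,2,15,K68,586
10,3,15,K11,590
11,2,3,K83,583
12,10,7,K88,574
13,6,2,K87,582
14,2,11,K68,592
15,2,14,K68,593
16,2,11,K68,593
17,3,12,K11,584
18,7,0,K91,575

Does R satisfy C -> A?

C=K88: rows 1, 6, 7, 12 → A = 10, 10, 10, 10 ✓
C=K76: rows 2, 3, 4 → A = 9, 9, 9 ✓
C=K68: rows 5, 9, 14, 15, 16 → A = 2, 2, 2, 2, 2 ✓
C=K83: rows 8, 11 → A takes values {13, 2} — violation
C=K11: rows 10, 17 → A = 3, 3 ✓
C=K87: row 13 → A = 6 ✓
C=K91: row 18 → A = 7 ✓
Two rows agree on C but differ on A, so C -> A does not hold.

No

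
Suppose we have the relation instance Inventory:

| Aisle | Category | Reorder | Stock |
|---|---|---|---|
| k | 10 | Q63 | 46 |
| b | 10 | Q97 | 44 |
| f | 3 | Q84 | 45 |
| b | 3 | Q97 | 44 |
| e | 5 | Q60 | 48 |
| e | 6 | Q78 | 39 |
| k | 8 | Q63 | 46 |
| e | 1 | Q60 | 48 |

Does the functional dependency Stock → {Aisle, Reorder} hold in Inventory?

Stock=46: 2 rows → {Aisle,Reorder} = (k, Q63), (k, Q63) ✓
Stock=44: 2 rows → {Aisle,Reorder} = (b, Q97), (b, Q97) ✓
Stock=45: 1 row → {Aisle,Reorder} = (f, Q84) ✓
Stock=48: 2 rows → {Aisle,Reorder} = (e, Q60), (e, Q60) ✓
Stock=39: 1 row → {Aisle,Reorder} = (e, Q78) ✓
Every Stock value is associated with a single {Aisle, Reorder} value, so Stock → {Aisle, Reorder} holds.

Yes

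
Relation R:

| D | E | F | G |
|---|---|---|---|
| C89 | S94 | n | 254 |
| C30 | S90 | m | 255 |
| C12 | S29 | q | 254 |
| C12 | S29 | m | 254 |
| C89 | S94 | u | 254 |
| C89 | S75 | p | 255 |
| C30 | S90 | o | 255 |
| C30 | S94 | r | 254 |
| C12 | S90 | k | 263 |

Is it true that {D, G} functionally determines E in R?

Yes

(D=C89, G=254): 2 rows → E = S94, S94 ✓
(D=C30, G=255): 2 rows → E = S90, S90 ✓
(D=C12, G=254): 2 rows → E = S29, S29 ✓
(D=C89, G=255): 1 row → E = S75 ✓
(D=C30, G=254): 1 row → E = S94 ✓
(D=C12, G=263): 1 row → E = S90 ✓
Every {D, G} value is associated with a single E value, so {D, G} -> E holds.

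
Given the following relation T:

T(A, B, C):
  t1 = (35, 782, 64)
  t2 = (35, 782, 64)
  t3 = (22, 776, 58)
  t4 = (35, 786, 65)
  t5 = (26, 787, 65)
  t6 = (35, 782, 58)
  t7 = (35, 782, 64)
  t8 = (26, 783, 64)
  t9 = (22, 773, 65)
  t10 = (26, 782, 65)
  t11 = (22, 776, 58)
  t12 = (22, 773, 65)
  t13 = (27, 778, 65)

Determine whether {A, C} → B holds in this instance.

(A=35, C=64): rows 1, 2, 7 → B = 782, 782, 782 ✓
(A=22, C=58): rows 3, 11 → B = 776, 776 ✓
(A=35, C=65): row 4 → B = 786 ✓
(A=26, C=65): rows 5, 10 → B takes values {787, 782} — violation
(A=35, C=58): row 6 → B = 782 ✓
(A=26, C=64): row 8 → B = 783 ✓
(A=22, C=65): rows 9, 12 → B = 773, 773 ✓
(A=27, C=65): row 13 → B = 778 ✓
Two rows agree on {A, C} but differ on B, so {A, C} → B does not hold.

No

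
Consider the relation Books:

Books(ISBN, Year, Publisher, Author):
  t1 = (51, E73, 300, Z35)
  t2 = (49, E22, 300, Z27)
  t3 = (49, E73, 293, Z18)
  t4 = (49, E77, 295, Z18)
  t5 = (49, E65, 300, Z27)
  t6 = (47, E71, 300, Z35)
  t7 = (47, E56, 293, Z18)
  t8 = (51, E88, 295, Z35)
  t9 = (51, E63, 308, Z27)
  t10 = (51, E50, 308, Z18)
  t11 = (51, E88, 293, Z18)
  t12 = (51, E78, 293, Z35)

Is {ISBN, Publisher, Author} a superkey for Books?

Rows 2 and 5 have the same {ISBN, Publisher, Author} value (ISBN=49, Publisher=300, Author=Z27) but are distinct tuples, so {ISBN, Publisher, Author} does not determine every attribute — not a superkey.

No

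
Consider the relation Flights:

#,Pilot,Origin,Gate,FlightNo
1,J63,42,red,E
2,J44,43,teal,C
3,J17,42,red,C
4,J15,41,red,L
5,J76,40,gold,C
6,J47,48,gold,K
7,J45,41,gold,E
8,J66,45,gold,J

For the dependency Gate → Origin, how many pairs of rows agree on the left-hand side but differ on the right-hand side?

8

Gate=red: violating pairs (1,4), (3,4) — 2 pairs.
Gate=gold: violating pairs (5,6), (5,7), (5,8), (6,7), (6,8), (7,8) — 6 pairs.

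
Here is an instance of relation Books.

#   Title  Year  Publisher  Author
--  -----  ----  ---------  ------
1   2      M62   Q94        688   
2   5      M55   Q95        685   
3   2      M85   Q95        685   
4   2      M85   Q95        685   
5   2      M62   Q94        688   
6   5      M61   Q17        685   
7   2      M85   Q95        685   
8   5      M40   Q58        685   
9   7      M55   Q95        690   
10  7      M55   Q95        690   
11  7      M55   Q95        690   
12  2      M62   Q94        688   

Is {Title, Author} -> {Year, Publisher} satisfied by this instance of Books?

No

(Title=2, Author=688): rows 1, 5, 12 → {Year,Publisher} = (M62, Q94), (M62, Q94), (M62, Q94) ✓
(Title=5, Author=685): rows 2, 6, 8 → {Year,Publisher} takes values {(M55, Q95), (M61, Q17), (M40, Q58)} — violation
(Title=2, Author=685): rows 3, 4, 7 → {Year,Publisher} = (M85, Q95), (M85, Q95), (M85, Q95) ✓
(Title=7, Author=690): rows 9, 10, 11 → {Year,Publisher} = (M55, Q95), (M55, Q95), (M55, Q95) ✓
Two rows agree on {Title, Author} but differ on {Year, Publisher}, so {Title, Author} -> {Year, Publisher} does not hold.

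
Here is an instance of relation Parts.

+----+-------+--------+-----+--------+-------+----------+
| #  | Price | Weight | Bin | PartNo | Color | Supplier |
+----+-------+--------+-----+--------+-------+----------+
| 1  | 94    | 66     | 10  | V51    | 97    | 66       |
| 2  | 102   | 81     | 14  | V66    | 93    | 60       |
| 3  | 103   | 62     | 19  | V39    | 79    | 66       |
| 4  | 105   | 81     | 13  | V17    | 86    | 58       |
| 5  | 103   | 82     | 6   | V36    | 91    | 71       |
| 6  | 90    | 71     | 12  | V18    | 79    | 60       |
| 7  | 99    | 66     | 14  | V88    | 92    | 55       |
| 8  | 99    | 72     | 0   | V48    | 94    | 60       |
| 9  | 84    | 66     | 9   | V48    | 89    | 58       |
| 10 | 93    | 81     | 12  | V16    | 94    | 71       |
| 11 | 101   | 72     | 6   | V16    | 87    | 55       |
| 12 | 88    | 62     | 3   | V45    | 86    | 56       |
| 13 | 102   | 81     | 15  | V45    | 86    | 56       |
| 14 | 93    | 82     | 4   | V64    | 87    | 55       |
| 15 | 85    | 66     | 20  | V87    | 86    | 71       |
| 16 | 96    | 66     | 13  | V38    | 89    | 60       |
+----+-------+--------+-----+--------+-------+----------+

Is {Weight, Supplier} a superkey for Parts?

Yes

All 16 rows have distinct {Weight, Supplier} values, so {Weight, Supplier} → (all attributes) holds and {Weight, Supplier} is a superkey.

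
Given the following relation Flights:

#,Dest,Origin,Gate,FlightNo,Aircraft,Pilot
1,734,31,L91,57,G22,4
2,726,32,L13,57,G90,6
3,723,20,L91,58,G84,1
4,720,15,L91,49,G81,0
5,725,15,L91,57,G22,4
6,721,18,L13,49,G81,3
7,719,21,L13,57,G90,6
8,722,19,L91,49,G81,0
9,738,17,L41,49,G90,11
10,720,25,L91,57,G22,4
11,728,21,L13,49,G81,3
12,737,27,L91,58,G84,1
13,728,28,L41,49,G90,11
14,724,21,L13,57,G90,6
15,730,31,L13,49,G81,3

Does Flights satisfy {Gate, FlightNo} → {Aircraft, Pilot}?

(Gate=L91, FlightNo=57): rows 1, 5, 10 → {Aircraft,Pilot} = (G22, 4), (G22, 4), (G22, 4) ✓
(Gate=L13, FlightNo=57): rows 2, 7, 14 → {Aircraft,Pilot} = (G90, 6), (G90, 6), (G90, 6) ✓
(Gate=L91, FlightNo=58): rows 3, 12 → {Aircraft,Pilot} = (G84, 1), (G84, 1) ✓
(Gate=L91, FlightNo=49): rows 4, 8 → {Aircraft,Pilot} = (G81, 0), (G81, 0) ✓
(Gate=L13, FlightNo=49): rows 6, 11, 15 → {Aircraft,Pilot} = (G81, 3), (G81, 3), (G81, 3) ✓
(Gate=L41, FlightNo=49): rows 9, 13 → {Aircraft,Pilot} = (G90, 11), (G90, 11) ✓
Every {Gate, FlightNo} value is associated with a single {Aircraft, Pilot} value, so {Gate, FlightNo} → {Aircraft, Pilot} holds.

Yes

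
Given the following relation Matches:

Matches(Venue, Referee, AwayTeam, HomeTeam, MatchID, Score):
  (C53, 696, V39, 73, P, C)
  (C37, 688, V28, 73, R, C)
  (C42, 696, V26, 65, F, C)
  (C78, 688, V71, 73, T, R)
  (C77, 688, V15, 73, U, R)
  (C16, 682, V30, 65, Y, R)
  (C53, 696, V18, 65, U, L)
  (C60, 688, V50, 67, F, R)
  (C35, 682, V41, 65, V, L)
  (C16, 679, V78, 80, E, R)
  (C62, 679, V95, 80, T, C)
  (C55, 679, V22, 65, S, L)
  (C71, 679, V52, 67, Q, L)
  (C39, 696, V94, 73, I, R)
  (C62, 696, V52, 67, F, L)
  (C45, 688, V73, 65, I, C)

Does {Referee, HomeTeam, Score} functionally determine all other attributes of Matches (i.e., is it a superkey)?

No

Two distinct rows share (Referee=688, HomeTeam=73, Score=R), so {Referee, HomeTeam, Score} does not determine every attribute — not a superkey.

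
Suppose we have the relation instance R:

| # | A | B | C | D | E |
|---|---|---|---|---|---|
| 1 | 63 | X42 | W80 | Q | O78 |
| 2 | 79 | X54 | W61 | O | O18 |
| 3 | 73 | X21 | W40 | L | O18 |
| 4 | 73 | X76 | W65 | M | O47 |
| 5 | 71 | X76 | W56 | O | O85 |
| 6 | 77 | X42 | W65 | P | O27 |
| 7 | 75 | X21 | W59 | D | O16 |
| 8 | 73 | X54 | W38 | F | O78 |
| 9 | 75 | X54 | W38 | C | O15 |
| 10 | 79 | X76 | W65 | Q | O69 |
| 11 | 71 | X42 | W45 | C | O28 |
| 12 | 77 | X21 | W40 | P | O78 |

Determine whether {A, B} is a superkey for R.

Yes

All 12 rows have distinct {A, B} values, so {A, B} → (all attributes) holds and {A, B} is a superkey.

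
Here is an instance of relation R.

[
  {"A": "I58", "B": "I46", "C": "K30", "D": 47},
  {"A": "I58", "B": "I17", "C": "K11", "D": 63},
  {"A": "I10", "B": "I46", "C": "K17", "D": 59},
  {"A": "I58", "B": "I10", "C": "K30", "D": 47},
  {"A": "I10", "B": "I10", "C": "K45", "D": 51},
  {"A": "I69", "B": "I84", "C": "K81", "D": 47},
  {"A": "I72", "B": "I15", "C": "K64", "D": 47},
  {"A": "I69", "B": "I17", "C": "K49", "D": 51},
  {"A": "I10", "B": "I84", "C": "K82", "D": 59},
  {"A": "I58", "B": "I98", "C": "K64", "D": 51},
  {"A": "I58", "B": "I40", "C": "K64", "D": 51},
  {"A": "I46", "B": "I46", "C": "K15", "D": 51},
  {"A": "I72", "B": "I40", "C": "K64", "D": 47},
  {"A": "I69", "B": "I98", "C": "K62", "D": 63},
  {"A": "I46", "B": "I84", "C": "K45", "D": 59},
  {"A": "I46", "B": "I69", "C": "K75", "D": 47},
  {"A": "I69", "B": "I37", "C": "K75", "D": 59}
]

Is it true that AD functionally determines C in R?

(A=I58, D=47): 2 rows → C = K30, K30 ✓
(A=I58, D=63): 1 row → C = K11 ✓
(A=I10, D=59): 2 rows → C takes values {K17, K82} — violation
(A=I10, D=51): 1 row → C = K45 ✓
(A=I69, D=47): 1 row → C = K81 ✓
(A=I72, D=47): 2 rows → C = K64, K64 ✓
(A=I69, D=51): 1 row → C = K49 ✓
(A=I58, D=51): 2 rows → C = K64, K64 ✓
(A=I46, D=51): 1 row → C = K15 ✓
(A=I69, D=63): 1 row → C = K62 ✓
(A=I46, D=59): 1 row → C = K45 ✓
(A=I46, D=47): 1 row → C = K75 ✓
(A=I69, D=59): 1 row → C = K75 ✓
Two rows agree on AD but differ on C, so AD -> C does not hold.

No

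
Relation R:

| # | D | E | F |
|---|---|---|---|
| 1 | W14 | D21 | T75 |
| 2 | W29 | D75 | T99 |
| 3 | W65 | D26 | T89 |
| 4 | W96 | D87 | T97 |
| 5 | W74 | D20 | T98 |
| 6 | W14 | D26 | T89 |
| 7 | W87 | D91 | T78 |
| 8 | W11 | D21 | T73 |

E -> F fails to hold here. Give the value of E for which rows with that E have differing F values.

E=D21: rows 1, 8 → F takes values {T75, T73} — violation
E=D75: row 2 → F = T99 ✓
E=D26: rows 3, 6 → F = T89, T89 ✓
E=D87: row 4 → F = T97 ✓
E=D20: row 5 → F = T98 ✓
E=D91: row 7 → F = T78 ✓
The only E value with inconsistent F is E=D21.

D21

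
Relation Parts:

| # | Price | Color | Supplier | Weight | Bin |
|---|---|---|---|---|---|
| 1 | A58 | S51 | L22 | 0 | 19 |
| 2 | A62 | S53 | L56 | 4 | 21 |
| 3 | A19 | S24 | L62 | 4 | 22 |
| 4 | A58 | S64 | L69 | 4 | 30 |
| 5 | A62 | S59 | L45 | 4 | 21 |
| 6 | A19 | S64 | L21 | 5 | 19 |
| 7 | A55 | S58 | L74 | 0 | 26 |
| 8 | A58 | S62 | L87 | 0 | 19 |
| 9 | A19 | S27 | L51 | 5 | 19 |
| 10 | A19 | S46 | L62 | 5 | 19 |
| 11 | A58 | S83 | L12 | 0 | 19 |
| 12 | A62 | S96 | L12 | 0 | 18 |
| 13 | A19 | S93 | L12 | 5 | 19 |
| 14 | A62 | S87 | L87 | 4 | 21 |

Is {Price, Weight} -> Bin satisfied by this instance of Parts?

(Price=A58, Weight=0): rows 1, 8, 11 → Bin = 19, 19, 19 ✓
(Price=A62, Weight=4): rows 2, 5, 14 → Bin = 21, 21, 21 ✓
(Price=A19, Weight=4): row 3 → Bin = 22 ✓
(Price=A58, Weight=4): row 4 → Bin = 30 ✓
(Price=A19, Weight=5): rows 6, 9, 10, 13 → Bin = 19, 19, 19, 19 ✓
(Price=A55, Weight=0): row 7 → Bin = 26 ✓
(Price=A62, Weight=0): row 12 → Bin = 18 ✓
Every {Price, Weight} value is associated with a single Bin value, so {Price, Weight} -> Bin holds.

Yes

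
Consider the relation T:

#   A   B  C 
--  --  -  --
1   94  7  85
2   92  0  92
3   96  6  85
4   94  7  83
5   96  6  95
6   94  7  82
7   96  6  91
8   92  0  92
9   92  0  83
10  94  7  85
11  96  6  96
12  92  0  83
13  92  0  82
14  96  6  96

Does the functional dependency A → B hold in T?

A=94: rows 1, 4, 6, 10 → B = 7, 7, 7, 7 ✓
A=92: rows 2, 8, 9, 12, 13 → B = 0, 0, 0, 0, 0 ✓
A=96: rows 3, 5, 7, 11, 14 → B = 6, 6, 6, 6, 6 ✓
Every A value is associated with a single B value, so A → B holds.

Yes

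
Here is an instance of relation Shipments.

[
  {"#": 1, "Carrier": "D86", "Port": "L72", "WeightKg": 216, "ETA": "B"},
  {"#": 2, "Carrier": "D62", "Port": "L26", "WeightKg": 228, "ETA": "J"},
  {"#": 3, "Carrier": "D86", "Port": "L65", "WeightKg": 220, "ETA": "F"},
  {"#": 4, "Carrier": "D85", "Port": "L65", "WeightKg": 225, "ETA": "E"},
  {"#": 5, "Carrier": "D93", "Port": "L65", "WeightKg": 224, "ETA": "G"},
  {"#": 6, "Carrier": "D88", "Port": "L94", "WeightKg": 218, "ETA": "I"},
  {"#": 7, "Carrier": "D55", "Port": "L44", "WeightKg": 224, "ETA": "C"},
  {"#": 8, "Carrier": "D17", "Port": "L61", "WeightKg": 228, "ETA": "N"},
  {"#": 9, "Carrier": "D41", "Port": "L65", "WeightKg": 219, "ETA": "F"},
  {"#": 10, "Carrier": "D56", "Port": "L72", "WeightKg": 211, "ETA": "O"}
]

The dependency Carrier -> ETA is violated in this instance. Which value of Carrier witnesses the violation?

Carrier=D86: rows 1, 3 → ETA takes values {B, F} — violation
Carrier=D62: row 2 → ETA = J ✓
Carrier=D85: row 4 → ETA = E ✓
Carrier=D93: row 5 → ETA = G ✓
Carrier=D88: row 6 → ETA = I ✓
Carrier=D55: row 7 → ETA = C ✓
Carrier=D17: row 8 → ETA = N ✓
Carrier=D41: row 9 → ETA = F ✓
Carrier=D56: row 10 → ETA = O ✓
The only Carrier value with inconsistent ETA is Carrier=D86.

D86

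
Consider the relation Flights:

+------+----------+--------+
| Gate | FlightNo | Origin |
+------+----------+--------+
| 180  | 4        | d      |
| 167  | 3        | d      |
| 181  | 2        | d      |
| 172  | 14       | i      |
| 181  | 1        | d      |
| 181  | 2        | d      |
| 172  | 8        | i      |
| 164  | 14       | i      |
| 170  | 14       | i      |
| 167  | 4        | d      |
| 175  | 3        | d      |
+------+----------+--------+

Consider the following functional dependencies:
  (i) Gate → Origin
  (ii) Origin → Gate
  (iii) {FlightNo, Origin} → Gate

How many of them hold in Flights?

(i) Gate → Origin: every LHS value maps to a single RHS value — holds.
(ii) Origin → Gate: Origin=d: 7 rows → Gate takes values {180, 167, 181, 175} — violation; Origin=i: 4 rows → Gate takes values {172, 164, 170} — violation — fails.
(iii) {FlightNo, Origin} → Gate: (FlightNo=4, Origin=d): 2 rows → Gate takes values {180, 167} — violation; (FlightNo=3, Origin=d): 2 rows → Gate takes values {167, 175} — violation; (FlightNo=14, Origin=i): 3 rows → Gate takes values {172, 164, 170} — violation — fails.
1 of the 3 dependencies holds.

1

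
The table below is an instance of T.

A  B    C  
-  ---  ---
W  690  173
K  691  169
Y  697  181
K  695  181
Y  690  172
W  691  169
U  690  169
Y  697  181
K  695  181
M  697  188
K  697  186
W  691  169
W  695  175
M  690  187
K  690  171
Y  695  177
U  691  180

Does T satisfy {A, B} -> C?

Yes

(A=W, B=690): 1 row → C = 173 ✓
(A=K, B=691): 1 row → C = 169 ✓
(A=Y, B=697): 2 rows → C = 181, 181 ✓
(A=K, B=695): 2 rows → C = 181, 181 ✓
(A=Y, B=690): 1 row → C = 172 ✓
(A=W, B=691): 2 rows → C = 169, 169 ✓
(A=U, B=690): 1 row → C = 169 ✓
(A=M, B=697): 1 row → C = 188 ✓
(A=K, B=697): 1 row → C = 186 ✓
(A=W, B=695): 1 row → C = 175 ✓
(A=M, B=690): 1 row → C = 187 ✓
(A=K, B=690): 1 row → C = 171 ✓
(A=Y, B=695): 1 row → C = 177 ✓
(A=U, B=691): 1 row → C = 180 ✓
Every {A, B} value is associated with a single C value, so {A, B} -> C holds.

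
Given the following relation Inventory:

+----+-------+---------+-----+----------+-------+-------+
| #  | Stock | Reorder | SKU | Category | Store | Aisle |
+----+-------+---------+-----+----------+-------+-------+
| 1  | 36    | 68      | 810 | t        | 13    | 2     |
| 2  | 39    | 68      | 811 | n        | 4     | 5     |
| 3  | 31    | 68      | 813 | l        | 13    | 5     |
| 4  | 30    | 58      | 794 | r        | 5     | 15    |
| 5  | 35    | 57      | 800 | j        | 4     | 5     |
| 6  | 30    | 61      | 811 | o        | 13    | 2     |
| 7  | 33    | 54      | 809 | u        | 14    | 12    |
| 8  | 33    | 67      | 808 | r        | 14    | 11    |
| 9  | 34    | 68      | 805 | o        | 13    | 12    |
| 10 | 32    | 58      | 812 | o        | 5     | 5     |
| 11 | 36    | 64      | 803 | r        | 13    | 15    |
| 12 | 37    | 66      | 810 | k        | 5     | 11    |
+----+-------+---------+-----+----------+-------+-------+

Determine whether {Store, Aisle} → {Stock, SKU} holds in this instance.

(Store=13, Aisle=2): rows 1, 6 → {Stock,SKU} takes values {(36, 810), (30, 811)} — violation
(Store=4, Aisle=5): rows 2, 5 → {Stock,SKU} takes values {(39, 811), (35, 800)} — violation
(Store=13, Aisle=5): row 3 → {Stock,SKU} = (31, 813) ✓
(Store=5, Aisle=15): row 4 → {Stock,SKU} = (30, 794) ✓
(Store=14, Aisle=12): row 7 → {Stock,SKU} = (33, 809) ✓
(Store=14, Aisle=11): row 8 → {Stock,SKU} = (33, 808) ✓
(Store=13, Aisle=12): row 9 → {Stock,SKU} = (34, 805) ✓
(Store=5, Aisle=5): row 10 → {Stock,SKU} = (32, 812) ✓
(Store=13, Aisle=15): row 11 → {Stock,SKU} = (36, 803) ✓
(Store=5, Aisle=11): row 12 → {Stock,SKU} = (37, 810) ✓
Two rows agree on {Store, Aisle} but differ on {Stock, SKU}, so {Store, Aisle} → {Stock, SKU} does not hold.

No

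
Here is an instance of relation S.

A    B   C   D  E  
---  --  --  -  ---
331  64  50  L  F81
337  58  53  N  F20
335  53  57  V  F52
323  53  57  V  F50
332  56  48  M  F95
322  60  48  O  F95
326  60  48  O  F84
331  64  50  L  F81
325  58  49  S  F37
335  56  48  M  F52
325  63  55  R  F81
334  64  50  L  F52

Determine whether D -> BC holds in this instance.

D=L: 3 rows → {B,C} = (64, 50), (64, 50), (64, 50) ✓
D=N: 1 row → {B,C} = (58, 53) ✓
D=V: 2 rows → {B,C} = (53, 57), (53, 57) ✓
D=M: 2 rows → {B,C} = (56, 48), (56, 48) ✓
D=O: 2 rows → {B,C} = (60, 48), (60, 48) ✓
D=S: 1 row → {B,C} = (58, 49) ✓
D=R: 1 row → {B,C} = (63, 55) ✓
Every D value is associated with a single BC value, so D -> BC holds.

Yes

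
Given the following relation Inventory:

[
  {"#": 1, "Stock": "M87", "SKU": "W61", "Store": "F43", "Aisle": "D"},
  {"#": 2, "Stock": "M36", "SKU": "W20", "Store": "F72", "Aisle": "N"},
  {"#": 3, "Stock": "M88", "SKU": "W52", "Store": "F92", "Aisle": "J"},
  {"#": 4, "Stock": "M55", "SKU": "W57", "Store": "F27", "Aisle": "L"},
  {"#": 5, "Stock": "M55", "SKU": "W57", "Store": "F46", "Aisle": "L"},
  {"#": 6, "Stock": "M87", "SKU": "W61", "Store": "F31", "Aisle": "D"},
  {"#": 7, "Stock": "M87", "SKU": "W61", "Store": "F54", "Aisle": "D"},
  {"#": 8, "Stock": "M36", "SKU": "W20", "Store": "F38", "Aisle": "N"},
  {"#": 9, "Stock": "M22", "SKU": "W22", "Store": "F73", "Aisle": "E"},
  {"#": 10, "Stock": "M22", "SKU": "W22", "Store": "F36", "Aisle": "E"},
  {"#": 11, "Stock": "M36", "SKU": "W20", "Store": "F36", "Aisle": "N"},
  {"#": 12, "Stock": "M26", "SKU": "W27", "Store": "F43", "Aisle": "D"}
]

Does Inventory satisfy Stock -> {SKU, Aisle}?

Stock=M87: rows 1, 6, 7 → {SKU,Aisle} = (W61, D), (W61, D), (W61, D) ✓
Stock=M36: rows 2, 8, 11 → {SKU,Aisle} = (W20, N), (W20, N), (W20, N) ✓
Stock=M88: row 3 → {SKU,Aisle} = (W52, J) ✓
Stock=M55: rows 4, 5 → {SKU,Aisle} = (W57, L), (W57, L) ✓
Stock=M22: rows 9, 10 → {SKU,Aisle} = (W22, E), (W22, E) ✓
Stock=M26: row 12 → {SKU,Aisle} = (W27, D) ✓
Every Stock value is associated with a single {SKU, Aisle} value, so Stock -> {SKU, Aisle} holds.

Yes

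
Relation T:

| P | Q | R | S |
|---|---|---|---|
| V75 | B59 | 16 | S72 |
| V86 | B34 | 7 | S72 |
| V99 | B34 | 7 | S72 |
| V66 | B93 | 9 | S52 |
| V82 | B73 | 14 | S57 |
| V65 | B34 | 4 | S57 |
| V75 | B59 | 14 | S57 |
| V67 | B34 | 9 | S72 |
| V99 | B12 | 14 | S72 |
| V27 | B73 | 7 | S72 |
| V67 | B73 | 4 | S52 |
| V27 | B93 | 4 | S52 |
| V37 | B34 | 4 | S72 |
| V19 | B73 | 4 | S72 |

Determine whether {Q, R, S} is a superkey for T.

Two distinct rows share (Q=B34, R=7, S=S72), so {Q, R, S} does not determine every attribute — not a superkey.

No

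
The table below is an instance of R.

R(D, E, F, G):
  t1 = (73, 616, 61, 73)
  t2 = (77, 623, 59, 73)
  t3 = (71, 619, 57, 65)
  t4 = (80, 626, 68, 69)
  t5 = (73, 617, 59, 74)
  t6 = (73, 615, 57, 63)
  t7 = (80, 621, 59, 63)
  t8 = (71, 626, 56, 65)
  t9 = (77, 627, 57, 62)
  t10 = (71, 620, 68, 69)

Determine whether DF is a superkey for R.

All 10 rows have distinct DF values, so DF → (all attributes) holds and DF is a superkey.

Yes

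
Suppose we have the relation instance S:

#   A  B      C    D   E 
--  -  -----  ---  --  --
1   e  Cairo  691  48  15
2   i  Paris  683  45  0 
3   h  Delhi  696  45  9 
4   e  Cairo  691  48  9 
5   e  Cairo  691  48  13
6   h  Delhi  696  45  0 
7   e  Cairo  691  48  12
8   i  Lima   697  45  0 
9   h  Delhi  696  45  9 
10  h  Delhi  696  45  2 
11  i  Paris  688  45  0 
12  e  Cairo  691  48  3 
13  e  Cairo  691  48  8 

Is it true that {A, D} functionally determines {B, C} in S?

(A=e, D=48): rows 1, 4, 5, 7, 12, 13 → {B,C} = (Cairo, 691), (Cairo, 691), (Cairo, 691), (Cairo, 691), (Cairo, 691), (Cairo, 691) ✓
(A=i, D=45): rows 2, 8, 11 → {B,C} takes values {(Paris, 683), (Lima, 697), (Paris, 688)} — violation
(A=h, D=45): rows 3, 6, 9, 10 → {B,C} = (Delhi, 696), (Delhi, 696), (Delhi, 696), (Delhi, 696) ✓
Two rows agree on {A, D} but differ on {B, C}, so {A, D} -> {B, C} does not hold.

No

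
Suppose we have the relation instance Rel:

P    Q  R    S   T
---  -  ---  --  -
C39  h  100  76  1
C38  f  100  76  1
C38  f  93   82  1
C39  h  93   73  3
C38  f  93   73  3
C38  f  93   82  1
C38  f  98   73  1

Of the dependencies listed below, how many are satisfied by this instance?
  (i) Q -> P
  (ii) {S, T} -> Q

(i) Q -> P: every LHS value maps to a single RHS value — holds.
(ii) {S, T} -> Q: (S=76, T=1): 2 rows → Q takes values {h, f} — violation; (S=73, T=3): 2 rows → Q takes values {h, f} — violation — fails.
1 of the 2 dependencies holds.

1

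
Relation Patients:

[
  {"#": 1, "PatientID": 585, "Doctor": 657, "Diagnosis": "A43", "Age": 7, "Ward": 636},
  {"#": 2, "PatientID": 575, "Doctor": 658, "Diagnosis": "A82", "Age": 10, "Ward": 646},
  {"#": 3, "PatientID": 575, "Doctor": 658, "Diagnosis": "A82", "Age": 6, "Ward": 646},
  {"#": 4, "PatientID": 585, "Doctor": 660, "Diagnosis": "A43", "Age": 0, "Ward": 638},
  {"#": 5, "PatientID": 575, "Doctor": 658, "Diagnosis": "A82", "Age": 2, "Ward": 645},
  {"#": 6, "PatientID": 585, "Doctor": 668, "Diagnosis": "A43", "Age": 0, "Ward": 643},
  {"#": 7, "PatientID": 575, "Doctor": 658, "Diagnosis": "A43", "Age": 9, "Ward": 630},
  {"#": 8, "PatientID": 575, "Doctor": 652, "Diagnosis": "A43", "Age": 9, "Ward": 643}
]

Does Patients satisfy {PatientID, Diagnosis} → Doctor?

(PatientID=585, Diagnosis=A43): rows 1, 4, 6 → Doctor takes values {657, 660, 668} — violation
(PatientID=575, Diagnosis=A82): rows 2, 3, 5 → Doctor = 658, 658, 658 ✓
(PatientID=575, Diagnosis=A43): rows 7, 8 → Doctor takes values {658, 652} — violation
Two rows agree on {PatientID, Diagnosis} but differ on Doctor, so {PatientID, Diagnosis} → Doctor does not hold.

No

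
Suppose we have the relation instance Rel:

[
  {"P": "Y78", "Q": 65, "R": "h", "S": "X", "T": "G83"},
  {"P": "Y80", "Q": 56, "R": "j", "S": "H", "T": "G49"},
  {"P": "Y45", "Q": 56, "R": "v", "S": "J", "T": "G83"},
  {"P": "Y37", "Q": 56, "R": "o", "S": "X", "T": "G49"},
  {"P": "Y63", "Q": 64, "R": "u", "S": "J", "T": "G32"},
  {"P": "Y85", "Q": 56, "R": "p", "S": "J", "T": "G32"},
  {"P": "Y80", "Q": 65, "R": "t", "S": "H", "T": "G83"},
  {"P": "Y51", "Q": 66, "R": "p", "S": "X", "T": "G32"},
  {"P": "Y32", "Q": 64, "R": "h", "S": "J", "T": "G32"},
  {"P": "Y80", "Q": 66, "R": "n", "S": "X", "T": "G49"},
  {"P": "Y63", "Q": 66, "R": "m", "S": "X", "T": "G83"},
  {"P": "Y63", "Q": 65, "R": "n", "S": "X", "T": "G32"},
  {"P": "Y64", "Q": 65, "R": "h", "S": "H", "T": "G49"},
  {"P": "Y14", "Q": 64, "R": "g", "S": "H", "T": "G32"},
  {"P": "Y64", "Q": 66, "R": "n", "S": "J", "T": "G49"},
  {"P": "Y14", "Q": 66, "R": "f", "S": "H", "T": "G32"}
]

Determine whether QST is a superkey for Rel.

Two distinct rows share (Q=64, S=J, T=G32), so QST does not determine every attribute — not a superkey.

No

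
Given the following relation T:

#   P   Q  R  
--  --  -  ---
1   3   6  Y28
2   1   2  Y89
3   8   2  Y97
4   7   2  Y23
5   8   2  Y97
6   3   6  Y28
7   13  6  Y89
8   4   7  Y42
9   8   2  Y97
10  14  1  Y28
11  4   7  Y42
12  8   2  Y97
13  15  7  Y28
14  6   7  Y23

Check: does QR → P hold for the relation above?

(Q=6, R=Y28): rows 1, 6 → P = 3, 3 ✓
(Q=2, R=Y89): row 2 → P = 1 ✓
(Q=2, R=Y97): rows 3, 5, 9, 12 → P = 8, 8, 8, 8 ✓
(Q=2, R=Y23): row 4 → P = 7 ✓
(Q=6, R=Y89): row 7 → P = 13 ✓
(Q=7, R=Y42): rows 8, 11 → P = 4, 4 ✓
(Q=1, R=Y28): row 10 → P = 14 ✓
(Q=7, R=Y28): row 13 → P = 15 ✓
(Q=7, R=Y23): row 14 → P = 6 ✓
Every QR value is associated with a single P value, so QR → P holds.

Yes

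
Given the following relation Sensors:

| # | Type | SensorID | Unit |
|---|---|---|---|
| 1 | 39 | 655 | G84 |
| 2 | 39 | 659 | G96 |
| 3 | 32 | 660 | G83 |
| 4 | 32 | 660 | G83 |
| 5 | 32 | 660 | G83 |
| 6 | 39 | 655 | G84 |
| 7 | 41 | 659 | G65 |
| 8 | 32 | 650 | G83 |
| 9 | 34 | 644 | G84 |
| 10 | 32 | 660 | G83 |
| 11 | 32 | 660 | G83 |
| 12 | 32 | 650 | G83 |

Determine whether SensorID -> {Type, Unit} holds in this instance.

No

SensorID=655: rows 1, 6 → {Type,Unit} = (39, G84), (39, G84) ✓
SensorID=659: rows 2, 7 → {Type,Unit} takes values {(39, G96), (41, G65)} — violation
SensorID=660: rows 3, 4, 5, 10, 11 → {Type,Unit} = (32, G83), (32, G83), (32, G83), (32, G83), (32, G83) ✓
SensorID=650: rows 8, 12 → {Type,Unit} = (32, G83), (32, G83) ✓
SensorID=644: row 9 → {Type,Unit} = (34, G84) ✓
Two rows agree on SensorID but differ on {Type, Unit}, so SensorID -> {Type, Unit} does not hold.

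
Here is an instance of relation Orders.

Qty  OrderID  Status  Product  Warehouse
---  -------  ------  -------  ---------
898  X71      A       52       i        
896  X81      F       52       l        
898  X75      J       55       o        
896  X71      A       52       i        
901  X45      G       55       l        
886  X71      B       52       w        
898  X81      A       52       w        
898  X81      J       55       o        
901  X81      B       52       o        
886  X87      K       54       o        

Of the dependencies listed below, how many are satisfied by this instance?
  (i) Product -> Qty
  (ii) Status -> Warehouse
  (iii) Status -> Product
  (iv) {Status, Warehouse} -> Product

2

(i) Product -> Qty: Product=52: 6 rows → Qty takes values {898, 896, 886, 901} — violation; Product=55: 3 rows → Qty takes values {898, 901} — violation — fails.
(ii) Status -> Warehouse: Status=A: 3 rows → Warehouse takes values {i, w} — violation; Status=B: 2 rows → Warehouse takes values {w, o} — violation — fails.
(iii) Status -> Product: every LHS value maps to a single RHS value — holds.
(iv) {Status, Warehouse} -> Product: every LHS value maps to a single RHS value — holds.
2 of the 4 dependencies hold.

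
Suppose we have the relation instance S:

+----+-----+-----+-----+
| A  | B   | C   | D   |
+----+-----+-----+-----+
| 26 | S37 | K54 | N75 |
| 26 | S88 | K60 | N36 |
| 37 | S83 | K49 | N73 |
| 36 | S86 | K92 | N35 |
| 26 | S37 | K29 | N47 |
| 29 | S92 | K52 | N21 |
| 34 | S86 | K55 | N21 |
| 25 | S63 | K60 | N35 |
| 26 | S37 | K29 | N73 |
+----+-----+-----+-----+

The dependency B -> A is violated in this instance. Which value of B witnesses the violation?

B=S37: 3 rows → A = 26, 26, 26 ✓
B=S88: 1 row → A = 26 ✓
B=S83: 1 row → A = 37 ✓
B=S86: 2 rows → A takes values {36, 34} — violation
B=S92: 1 row → A = 29 ✓
B=S63: 1 row → A = 25 ✓
The only B value with inconsistent A is B=S86.

S86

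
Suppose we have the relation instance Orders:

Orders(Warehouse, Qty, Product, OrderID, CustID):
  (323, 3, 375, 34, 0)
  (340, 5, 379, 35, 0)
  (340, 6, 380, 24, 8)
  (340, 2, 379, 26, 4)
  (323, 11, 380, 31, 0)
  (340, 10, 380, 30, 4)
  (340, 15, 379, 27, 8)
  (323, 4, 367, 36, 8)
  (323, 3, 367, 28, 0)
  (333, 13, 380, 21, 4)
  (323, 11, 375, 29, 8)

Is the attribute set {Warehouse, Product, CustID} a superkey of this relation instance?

Yes

All 11 rows have distinct {Warehouse, Product, CustID} values, so {Warehouse, Product, CustID} → (all attributes) holds and {Warehouse, Product, CustID} is a superkey.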